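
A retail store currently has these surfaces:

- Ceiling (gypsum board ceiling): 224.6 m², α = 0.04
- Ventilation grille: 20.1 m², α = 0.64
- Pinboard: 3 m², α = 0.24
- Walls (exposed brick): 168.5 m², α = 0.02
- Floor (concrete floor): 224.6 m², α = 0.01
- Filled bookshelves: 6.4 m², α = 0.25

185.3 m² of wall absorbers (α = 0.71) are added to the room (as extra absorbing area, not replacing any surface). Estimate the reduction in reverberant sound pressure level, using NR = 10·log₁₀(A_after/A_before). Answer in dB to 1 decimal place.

7.3 dB

Summing Sᵢαᵢ: 8.984 + 12.864 + 0.720 + 3.370 + 2.246 + 1.600 → A_before = 29.784 sabins.
Added absorption = 185.3 × 0.71 = 131.563 sabins.
A_after = 29.784 + 131.563 = 161.347 sabins.
Reduction = 10 log₁₀(A_after/A_before) = 10 log₁₀(5.4172) = 7.3 dB.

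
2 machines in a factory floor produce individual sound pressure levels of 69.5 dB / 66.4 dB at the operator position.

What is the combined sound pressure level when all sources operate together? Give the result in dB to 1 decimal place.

Converting to relative power and adding: 10^(69.5/10) + 10^(66.4/10) = 1.328e+07.
Back to dB: 10·log₁₀ Σ = 71.2 dB.

71.2 dB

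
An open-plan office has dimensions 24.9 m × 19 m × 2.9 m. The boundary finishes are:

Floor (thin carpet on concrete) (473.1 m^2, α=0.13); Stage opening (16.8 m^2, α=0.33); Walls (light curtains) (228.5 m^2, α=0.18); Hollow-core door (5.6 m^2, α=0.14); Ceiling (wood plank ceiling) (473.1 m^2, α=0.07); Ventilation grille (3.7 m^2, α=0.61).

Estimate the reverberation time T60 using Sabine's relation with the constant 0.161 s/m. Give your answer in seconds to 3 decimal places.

Summing Sᵢαᵢ: 61.503 + 5.544 + 41.130 + 0.784 + 33.117 + 2.257 → A = 144.335 sabins.
Volume V = 24.9 × 19 × 2.9 = 1371.99 m³.
RT60 = 0.161 · V / A = 0.161 × 1371.99 / 144.335 = 1.530 s.

1.530 s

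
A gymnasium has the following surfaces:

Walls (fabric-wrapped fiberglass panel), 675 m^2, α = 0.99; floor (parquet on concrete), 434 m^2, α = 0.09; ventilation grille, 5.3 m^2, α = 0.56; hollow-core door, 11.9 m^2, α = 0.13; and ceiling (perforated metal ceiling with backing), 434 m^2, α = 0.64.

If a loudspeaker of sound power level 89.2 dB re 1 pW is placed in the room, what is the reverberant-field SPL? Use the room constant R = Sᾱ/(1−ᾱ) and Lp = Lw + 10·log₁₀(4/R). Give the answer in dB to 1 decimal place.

Σ(Sᵢαᵢ) = 675×0.99 + 434×0.09 + 5.3×0.56 + 11.9×0.13 + 434×0.64 = 989.585; total area S = 1560.2 m^2.
ᾱ = 0.6343, so room constant R = A/(1−ᾱ) = 2706.002 m^2.
Lp = Lw + 10 log₁₀(4/R) = 89.2 -28.30 = 60.9 dB.

60.9 dB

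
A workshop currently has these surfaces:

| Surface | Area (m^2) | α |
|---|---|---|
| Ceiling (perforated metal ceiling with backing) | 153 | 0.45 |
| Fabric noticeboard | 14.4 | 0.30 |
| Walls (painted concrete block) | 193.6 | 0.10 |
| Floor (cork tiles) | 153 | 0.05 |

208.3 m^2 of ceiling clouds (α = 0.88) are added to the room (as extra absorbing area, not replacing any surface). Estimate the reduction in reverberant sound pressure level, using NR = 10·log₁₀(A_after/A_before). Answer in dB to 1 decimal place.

A_before = Σ Sᵢαᵢ = 153×0.45 + 14.4×0.30 + 193.6×0.10 + 153×0.05 = 100.180 sabins.
Added absorption = 208.3 × 0.88 = 183.304 sabins.
A_after = 100.180 + 183.304 = 283.484 sabins.
Reduction = 10 log₁₀(A_after/A_before) = 10 log₁₀(2.8297) = 4.5 dB.

4.5 dB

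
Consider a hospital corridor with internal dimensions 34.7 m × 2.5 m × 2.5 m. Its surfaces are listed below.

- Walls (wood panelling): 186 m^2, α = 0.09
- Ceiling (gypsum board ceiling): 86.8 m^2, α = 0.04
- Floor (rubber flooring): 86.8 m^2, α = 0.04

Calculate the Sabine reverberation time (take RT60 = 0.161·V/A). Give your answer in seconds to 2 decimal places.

1.47 seconds

Summing Sᵢαᵢ: 16.740 + 3.472 + 3.472 → A = 23.684 sabins.
Room volume: 216.875 m³.
T = 0.161 V/A = 0.161·216.875/23.684 = 1.47 s.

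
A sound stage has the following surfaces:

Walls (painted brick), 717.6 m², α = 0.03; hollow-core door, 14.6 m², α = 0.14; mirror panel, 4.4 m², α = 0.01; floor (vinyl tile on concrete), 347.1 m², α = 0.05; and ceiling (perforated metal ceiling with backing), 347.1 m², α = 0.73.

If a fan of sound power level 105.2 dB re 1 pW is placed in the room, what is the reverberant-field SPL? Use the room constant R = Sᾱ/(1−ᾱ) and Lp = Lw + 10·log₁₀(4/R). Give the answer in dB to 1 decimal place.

85.5 dB

A = 294.354 sabins; S = 1430.8 m².
ᾱ = 0.2057, so room constant R = A/(1−ᾱ) = 370.583 m².
Lp = Lw + 10 log₁₀(4/R) = 105.2 -19.67 = 85.5 dB.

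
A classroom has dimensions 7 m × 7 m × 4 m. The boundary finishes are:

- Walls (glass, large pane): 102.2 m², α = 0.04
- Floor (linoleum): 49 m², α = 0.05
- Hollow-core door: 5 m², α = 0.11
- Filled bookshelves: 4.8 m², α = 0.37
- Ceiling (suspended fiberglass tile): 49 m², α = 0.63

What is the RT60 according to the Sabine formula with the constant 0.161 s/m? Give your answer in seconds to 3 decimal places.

0.794 s

Total absorption A = 102.2×0.04 + 49×0.05 + 5×0.11 + 4.8×0.37 + 49×0.63
  = 4.088 + 2.450 + 0.550 + 1.776 + 30.870 = 39.734 m² sabins.
Room volume: 196 m³.
RT60 = 0.161 · V / A = 0.161 × 196 / 39.734 = 0.794 s.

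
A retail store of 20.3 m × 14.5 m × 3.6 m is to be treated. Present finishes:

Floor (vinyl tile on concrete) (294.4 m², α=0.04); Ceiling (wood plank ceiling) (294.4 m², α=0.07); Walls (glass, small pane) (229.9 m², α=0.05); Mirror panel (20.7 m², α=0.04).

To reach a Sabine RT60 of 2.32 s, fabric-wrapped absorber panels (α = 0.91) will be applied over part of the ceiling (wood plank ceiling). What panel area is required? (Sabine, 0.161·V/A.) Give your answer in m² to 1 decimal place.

Total absorption A₁ = 294.4*0.04 + 294.4*0.07 + 229.9*0.05 + 20.7*0.04
  = 11.776 + 20.608 + 11.495 + 0.828 = 44.707 m² sabins.
V = 1059.66 m³. Target absorption A₂ = 0.161 × 1059.66 / 2.32 = 73.537 sabins.
ΔA needed = 73.537 − 44.707 = 28.830 sabins.
Net gain per m²: Δα = 0.91 − 0.07 = 0.84.
Panel area = 28.830 / 0.84 = 34.3 m².

34.3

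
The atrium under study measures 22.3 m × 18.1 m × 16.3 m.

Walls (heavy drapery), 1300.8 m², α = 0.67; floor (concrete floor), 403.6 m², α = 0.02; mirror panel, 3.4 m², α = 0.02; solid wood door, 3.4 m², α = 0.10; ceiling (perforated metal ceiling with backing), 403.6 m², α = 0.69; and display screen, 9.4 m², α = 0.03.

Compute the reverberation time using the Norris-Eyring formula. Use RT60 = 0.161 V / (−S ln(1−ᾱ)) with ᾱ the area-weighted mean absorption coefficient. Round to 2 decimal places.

Total surface area S = 1300.8 + 403.6 + 3.4 + 3.4 + 403.6 + 9.4 = 2124.2 m².
Σ(Sᵢαᵢ) = 1300.8×0.67 + 403.6×0.02 + 3.4×0.02 + 3.4×0.10 + 403.6×0.69 + 9.4×0.03 = 1158.782.
ᾱ = 1158.782 / 2124.2 = 0.5455.
−S·ln(1−ᾱ) = −2124.2 × ln(1 − 0.5455) = 1675.054.
V = 22.3 × 18.1 × 16.3 = 6579.169 m³.
T = 0.161·V/[−S·ln(1−ᾱ)] = 0.161·6579.169/1675.054 = 0.63 s.

0.63 s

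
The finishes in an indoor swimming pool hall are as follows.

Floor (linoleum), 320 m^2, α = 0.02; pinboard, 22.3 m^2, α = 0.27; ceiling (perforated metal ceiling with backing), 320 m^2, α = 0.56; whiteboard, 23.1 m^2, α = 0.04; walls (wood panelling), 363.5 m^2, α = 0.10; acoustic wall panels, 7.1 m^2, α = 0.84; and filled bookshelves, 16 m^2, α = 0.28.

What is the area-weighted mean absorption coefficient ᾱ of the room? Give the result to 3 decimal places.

0.223

S = Σ Sᵢ = 320 + 22.3 + 320 + 23.1 + 363.5 + 7.1 + 16 = 1072.0 m^2.
Σ(Sᵢαᵢ) = 320*0.02 + 22.3*0.27 + 320*0.56 + 23.1*0.04 + 363.5*0.10 + 7.1*0.84 + 16*0.28 = 239.339.
ᾱ = A/S = 0.223.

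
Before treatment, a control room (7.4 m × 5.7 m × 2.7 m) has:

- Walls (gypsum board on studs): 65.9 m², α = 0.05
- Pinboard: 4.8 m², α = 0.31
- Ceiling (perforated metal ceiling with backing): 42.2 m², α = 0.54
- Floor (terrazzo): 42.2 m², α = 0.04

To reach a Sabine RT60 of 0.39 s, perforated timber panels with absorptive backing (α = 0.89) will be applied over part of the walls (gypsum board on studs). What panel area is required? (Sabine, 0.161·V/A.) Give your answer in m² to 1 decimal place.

A₁ = Σ Sᵢαᵢ = 65.9*0.05 + 4.8*0.31 + 42.2*0.54 + 42.2*0.04 = 29.259 sabins.
Required A₂ = 0.161·113.886/0.39 = 47.014 sabins.
Absorption to add: 47.014 − 29.259 = 17.755 sabins.
Each m² of panel replacing the walls (gypsum board on studs) adds (0.89 − 0.05) = 0.84 sabins.
Panel area = 17.755 / 0.84 = 21.1 m².

21.1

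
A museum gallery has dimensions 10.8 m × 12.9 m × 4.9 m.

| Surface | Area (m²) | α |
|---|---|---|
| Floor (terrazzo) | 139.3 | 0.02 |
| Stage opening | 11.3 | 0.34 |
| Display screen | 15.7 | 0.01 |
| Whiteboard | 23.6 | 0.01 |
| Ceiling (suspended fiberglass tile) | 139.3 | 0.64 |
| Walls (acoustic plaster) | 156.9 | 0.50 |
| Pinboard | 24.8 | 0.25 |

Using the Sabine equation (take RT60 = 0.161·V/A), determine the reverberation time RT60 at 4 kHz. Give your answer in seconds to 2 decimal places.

0.61 seconds

Total absorption A = 139.3*0.02 + 11.3*0.34 + 15.7*0.01 + 23.6*0.01 + 139.3*0.64 + 156.9*0.50 + 24.8*0.25
  = 2.786 + 3.842 + 0.157 + 0.236 + 89.152 + 78.450 + 6.200 = 180.823 m² sabins.
Volume V = 10.8 × 12.9 × 4.9 = 682.668 m³.
T = 0.161 V/A = 0.161·682.668/180.823 = 0.61 s.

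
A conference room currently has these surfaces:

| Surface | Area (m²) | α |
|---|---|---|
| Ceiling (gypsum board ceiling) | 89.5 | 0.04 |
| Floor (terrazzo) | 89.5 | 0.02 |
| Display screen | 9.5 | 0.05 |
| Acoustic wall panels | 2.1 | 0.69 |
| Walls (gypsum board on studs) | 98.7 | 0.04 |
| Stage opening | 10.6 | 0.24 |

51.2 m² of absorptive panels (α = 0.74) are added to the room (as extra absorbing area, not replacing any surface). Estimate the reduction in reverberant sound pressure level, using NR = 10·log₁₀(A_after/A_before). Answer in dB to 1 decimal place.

Total absorption A_before = 89.5*0.04 + 89.5*0.02 + 9.5*0.05 + 2.1*0.69 + 98.7*0.04 + 10.6*0.24
  = 3.580 + 1.790 + 0.475 + 1.449 + 3.948 + 2.544 = 13.786 m² sabins.
Added absorption = 51.2 × 0.74 = 37.888 sabins.
New total A_after = 51.674 sabins.
Reduction = 10 log₁₀(A_after/A_before) = 10 log₁₀(3.7483) = 5.7 dB.

5.7 dB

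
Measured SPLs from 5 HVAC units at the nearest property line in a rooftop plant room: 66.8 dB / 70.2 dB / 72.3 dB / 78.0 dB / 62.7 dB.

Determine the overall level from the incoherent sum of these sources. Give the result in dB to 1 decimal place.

79.9 dB

Σ 10^(Lᵢ/10) = 9.72e+07.
L_total = 10·log₁₀(9.72e+07) = 79.9 dB.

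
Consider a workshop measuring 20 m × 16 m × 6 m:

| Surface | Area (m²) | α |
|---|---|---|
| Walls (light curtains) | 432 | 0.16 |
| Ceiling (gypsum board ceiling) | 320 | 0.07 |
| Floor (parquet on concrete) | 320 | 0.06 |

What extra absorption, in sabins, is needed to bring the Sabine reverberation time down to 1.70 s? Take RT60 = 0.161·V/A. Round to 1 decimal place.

71.1 sabins

A₁ = Σ Sᵢαᵢ = 432×0.16 + 320×0.07 + 320×0.06 = 110.720 sabins.
Target A₂ = 0.161·1920/1.70 = 181.835 sabins (V = 1920 m³).
ΔA = A₂ − A₁ = 181.835 − 110.720 = 71.1 sabins.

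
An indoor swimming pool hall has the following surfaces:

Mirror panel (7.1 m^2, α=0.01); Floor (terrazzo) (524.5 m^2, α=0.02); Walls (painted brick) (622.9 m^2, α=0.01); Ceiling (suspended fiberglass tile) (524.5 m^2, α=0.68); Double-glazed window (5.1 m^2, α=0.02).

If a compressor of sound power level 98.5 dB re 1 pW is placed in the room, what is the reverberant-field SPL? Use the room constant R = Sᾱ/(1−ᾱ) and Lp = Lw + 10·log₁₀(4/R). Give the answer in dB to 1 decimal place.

Σ(Sᵢαᵢ) = 7.1×0.01 + 524.5×0.02 + 622.9×0.01 + 524.5×0.68 + 5.1×0.02 = 373.552; total area S = 1684.1 m^2.
ᾱ = 0.2218, so room constant R = A/(1−ᾱ) = 480.021 m^2.
Lp = Lw + 10 log₁₀(4/R) = 98.5 -20.79 = 77.7 dB.

77.7 dB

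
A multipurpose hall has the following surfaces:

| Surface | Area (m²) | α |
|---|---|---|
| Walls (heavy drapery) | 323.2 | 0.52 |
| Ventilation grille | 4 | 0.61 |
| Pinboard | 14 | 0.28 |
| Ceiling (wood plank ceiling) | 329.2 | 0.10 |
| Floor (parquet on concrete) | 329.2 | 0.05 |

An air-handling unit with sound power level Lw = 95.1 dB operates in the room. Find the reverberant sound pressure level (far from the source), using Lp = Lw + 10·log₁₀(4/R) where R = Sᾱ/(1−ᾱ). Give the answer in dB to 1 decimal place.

A = 223.804 sabins; S = 999.6 m².
ᾱ = 0.2239, so room constant R = A/(1−ᾱ) = 288.370 m².
Lp = Lw + 10 log₁₀(4/R) = 95.1 -18.58 = 76.5 dB.

76.5 dB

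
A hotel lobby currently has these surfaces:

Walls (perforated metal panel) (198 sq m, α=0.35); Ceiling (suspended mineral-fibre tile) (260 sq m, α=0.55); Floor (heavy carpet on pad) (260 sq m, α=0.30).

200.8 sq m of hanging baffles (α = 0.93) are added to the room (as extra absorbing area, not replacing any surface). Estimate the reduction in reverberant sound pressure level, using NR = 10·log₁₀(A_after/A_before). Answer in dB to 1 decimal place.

2.2 dB

Summing Sᵢαᵢ: 69.300 + 143.000 + 78.000 → A_before = 290.300 sabins.
Added absorption = 200.8 × 0.93 = 186.744 sabins.
A_after = 290.300 + 186.744 = 477.044 sabins.
NR = 10·log₁₀(477.044/290.300) = 2.2 dB.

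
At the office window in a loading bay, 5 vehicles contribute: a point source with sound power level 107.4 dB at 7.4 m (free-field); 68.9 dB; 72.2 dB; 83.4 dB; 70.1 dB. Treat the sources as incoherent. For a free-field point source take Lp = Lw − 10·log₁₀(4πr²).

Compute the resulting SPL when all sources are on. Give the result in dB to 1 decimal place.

Source at 7.4 m: Lp = 107.4 − 10·log₁₀(4π·7.4²) = 107.4 − 10·log₁₀(688.134) = 79.0 dB.
Σ 10^(Lᵢ/10) = 3.328e+08.
L_total = 10·log₁₀(3.328e+08) = 85.2 dB.

85.2 dB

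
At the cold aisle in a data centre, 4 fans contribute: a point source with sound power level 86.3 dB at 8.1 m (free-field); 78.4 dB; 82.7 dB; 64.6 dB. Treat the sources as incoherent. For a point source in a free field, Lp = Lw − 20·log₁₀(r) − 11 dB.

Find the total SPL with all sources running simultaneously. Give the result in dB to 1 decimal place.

84.1 dB

Source at 8.1 m: Lp = 86.3 − 20·log₁₀(8.1) − 11 = 57.1 dB.
Σ 10^(Lᵢ/10) = 2.588e+08.
L_total = 10·log₁₀(2.588e+08) = 84.1 dB.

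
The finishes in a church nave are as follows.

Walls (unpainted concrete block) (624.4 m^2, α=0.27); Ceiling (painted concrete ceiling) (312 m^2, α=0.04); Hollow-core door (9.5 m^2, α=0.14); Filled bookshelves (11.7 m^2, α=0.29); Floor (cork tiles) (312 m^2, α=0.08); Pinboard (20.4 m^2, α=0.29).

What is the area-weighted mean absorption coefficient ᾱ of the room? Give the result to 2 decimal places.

0.17

Total surface area S = 1290.0 m^2.
Σ(Sᵢαᵢ) = 624.4×0.27 + 312×0.04 + 9.5×0.14 + 11.7×0.29 + 312×0.08 + 20.4×0.29 = 216.667.
ᾱ = A/S = 0.17.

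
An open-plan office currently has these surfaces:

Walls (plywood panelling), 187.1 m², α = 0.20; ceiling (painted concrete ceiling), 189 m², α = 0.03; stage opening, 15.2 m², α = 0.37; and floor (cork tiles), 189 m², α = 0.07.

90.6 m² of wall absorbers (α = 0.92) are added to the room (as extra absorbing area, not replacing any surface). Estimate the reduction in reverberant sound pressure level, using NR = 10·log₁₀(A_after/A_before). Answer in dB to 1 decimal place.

3.7 dB

Total absorption A_before = 187.1*0.20 + 189*0.03 + 15.2*0.37 + 189*0.07
  = 37.420 + 5.670 + 5.624 + 13.230 = 61.944 m² sabins.
Added absorption = 90.6 × 0.92 = 83.352 sabins.
A_after = 61.944 + 83.352 = 145.296 sabins.
NR = 10·log₁₀(145.296/61.944) = 3.7 dB.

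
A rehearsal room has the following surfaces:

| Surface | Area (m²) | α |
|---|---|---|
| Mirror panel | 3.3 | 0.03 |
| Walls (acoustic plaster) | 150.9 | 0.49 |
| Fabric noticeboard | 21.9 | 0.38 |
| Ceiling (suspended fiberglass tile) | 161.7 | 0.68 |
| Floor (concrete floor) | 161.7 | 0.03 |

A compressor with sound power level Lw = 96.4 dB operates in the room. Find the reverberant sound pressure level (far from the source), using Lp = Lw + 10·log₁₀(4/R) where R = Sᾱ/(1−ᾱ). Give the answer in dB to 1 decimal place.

77.3 dB

Σ(Sᵢαᵢ) = 3.3·0.03 + 150.9·0.49 + 21.9·0.38 + 161.7·0.68 + 161.7·0.03 = 197.169; total area S = 499.5 m².
ᾱ = 197.169/499.5 = 0.3947; R = Sᾱ/(1−ᾱ) = 197.169/(1−0.3947) = 325.738 m².
Lp = Lw + 10 log₁₀(4/R) = 96.4 -19.11 = 77.3 dB.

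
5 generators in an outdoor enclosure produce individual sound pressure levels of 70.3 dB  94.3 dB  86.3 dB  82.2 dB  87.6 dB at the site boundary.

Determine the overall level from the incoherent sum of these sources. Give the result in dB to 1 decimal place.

Σ 10^(Lᵢ/10) = 3.87e+09.
L_total = 10·log₁₀(3.87e+09) = 95.9 dB.

95.9 dB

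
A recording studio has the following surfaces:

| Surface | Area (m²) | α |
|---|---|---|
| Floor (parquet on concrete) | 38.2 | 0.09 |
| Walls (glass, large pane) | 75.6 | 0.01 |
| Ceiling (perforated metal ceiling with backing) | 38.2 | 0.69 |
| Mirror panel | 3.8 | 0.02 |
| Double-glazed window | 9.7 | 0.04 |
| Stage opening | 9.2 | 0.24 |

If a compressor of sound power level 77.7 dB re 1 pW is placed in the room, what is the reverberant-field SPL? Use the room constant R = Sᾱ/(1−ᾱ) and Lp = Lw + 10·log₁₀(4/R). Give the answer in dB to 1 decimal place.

67.6 dB

Σ(Sᵢαᵢ) = 38.2×0.09 + 75.6×0.01 + 38.2×0.69 + 3.8×0.02 + 9.7×0.04 + 9.2×0.24 = 33.224; total area S = 174.7 m².
ᾱ = 33.224/174.7 = 0.1902; R = Sᾱ/(1−ᾱ) = 33.224/(1−0.1902) = 41.027 m².
Lp = 77.7 + 10·log₁₀(4/41.027) = 77.7 + (-10.11) = 67.6 dB.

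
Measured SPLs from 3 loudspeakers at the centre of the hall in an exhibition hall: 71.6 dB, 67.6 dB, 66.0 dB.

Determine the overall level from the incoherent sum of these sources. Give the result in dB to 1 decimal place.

73.8 dB

Σ 10^(Lᵢ/10) = 2.419e+07.
Back to dB: 10·log₁₀ Σ = 73.8 dB.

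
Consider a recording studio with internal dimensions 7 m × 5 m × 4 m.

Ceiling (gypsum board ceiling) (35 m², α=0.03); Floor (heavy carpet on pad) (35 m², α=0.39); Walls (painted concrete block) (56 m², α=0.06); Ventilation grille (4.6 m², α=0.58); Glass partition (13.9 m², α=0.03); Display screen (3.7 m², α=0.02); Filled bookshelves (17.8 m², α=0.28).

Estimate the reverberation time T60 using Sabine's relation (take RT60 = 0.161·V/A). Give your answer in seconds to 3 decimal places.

0.860 sec

Total absorption A = 35*0.03 + 35*0.39 + 56*0.06 + 4.6*0.58 + 13.9*0.03 + 3.7*0.02 + 17.8*0.28
  = 1.050 + 13.650 + 3.360 + 2.668 + 0.417 + 0.074 + 4.984 = 26.203 m² sabins.
Room volume: 140 m³.
T = 0.161 V/A = 0.161·140/26.203 = 0.860 s.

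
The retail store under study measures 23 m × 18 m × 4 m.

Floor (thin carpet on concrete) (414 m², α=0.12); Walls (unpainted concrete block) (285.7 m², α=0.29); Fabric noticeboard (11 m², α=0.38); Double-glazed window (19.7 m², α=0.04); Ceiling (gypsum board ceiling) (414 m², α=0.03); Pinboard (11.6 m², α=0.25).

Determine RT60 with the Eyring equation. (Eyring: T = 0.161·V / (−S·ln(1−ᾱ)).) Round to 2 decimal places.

S = Σ Sᵢ = 1156.0 m².
Σ(Sᵢαᵢ) = 414·0.12 + 285.7·0.29 + 11·0.38 + 19.7·0.04 + 414·0.03 + 11.6·0.25 = 152.821.
Mean coefficient ᾱ = A/S = 0.1322.
Eyring denominator: −S ln(1−ᾱ) = 163.914.
V = 23 × 18 × 4 = 1656 m³.
RT60 = 0.161 × 1656 / 163.914 = 1.63 s.

1.63 s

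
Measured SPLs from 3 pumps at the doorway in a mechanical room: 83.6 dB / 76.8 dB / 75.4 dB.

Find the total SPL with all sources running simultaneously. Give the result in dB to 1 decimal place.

84.9 dB

Σ 10^(Lᵢ/10) = 3.116e+08.
L_total = 10·log₁₀(3.116e+08) = 84.9 dB.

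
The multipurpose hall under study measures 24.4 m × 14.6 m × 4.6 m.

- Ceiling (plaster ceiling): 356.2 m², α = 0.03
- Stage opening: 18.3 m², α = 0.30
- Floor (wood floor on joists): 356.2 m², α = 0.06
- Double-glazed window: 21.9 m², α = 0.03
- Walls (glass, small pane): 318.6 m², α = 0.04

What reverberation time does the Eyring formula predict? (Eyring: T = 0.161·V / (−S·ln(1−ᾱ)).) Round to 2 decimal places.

5.05 sec

S = Σ Sᵢ = 1071.2 m².
Σ(Sᵢαᵢ) = 356.2·0.03 + 18.3·0.30 + 356.2·0.06 + 21.9·0.03 + 318.6·0.04 = 50.949.
ᾱ = 50.949 / 1071.2 = 0.0476.
−S·ln(1−ᾱ) = −1071.2 × ln(1 − 0.0476) = 52.243.
V = 24.4 × 14.6 × 4.6 = 1638.704 m³.
T = 0.161·V/[−S·ln(1−ᾱ)] = 0.161·1638.704/52.243 = 5.05 s.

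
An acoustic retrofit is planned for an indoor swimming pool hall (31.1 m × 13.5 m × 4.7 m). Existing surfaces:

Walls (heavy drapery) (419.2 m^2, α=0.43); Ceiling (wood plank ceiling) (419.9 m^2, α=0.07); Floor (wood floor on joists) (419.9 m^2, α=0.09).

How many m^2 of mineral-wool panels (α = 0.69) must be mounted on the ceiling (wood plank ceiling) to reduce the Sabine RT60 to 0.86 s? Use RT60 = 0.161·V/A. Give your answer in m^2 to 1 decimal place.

Summing Sᵢαᵢ: 180.256 + 29.393 + 37.791 → A₁ = 247.440 sabins.
V = 1973.295 m³. Target absorption A₂ = 0.161 × 1973.295 / 0.86 = 369.419 sabins.
Absorption to add: 369.419 − 247.440 = 121.979 sabins.
Net gain per m^2: Δα = 0.69 − 0.07 = 0.62.
Panel area = 121.979 / 0.62 = 196.7 m^2.

196.7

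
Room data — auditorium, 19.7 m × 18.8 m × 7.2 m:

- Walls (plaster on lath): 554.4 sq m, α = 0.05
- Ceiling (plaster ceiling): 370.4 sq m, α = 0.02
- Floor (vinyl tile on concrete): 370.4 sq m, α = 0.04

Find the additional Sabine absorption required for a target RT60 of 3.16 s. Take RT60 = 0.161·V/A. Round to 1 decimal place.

Summing Sᵢαᵢ: 27.720 + 7.408 + 14.816 → A₁ = 49.944 sabins.
V = 2666.592 m³. Required absorption A₂ = 0.161 × 2666.592 / 3.16 = 135.861 sabins.
Shortfall: 135.861 − 49.944 = 85.9 sabins.

85.9 sabins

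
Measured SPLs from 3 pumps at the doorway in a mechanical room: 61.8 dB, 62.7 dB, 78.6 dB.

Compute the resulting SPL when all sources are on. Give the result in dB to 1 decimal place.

78.8 dB

Converting to relative power and adding: 10^(61.8/10) + 10^(62.7/10) + 10^(78.6/10) = 7.582e+07.
L_total = 10·log₁₀(7.582e+07) = 78.8 dB.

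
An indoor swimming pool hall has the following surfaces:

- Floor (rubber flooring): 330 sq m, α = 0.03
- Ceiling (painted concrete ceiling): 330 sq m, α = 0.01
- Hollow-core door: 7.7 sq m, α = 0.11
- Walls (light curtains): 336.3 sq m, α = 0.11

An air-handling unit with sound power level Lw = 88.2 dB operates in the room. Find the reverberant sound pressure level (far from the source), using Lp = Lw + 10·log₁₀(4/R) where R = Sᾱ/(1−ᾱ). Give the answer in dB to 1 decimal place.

A = 51.040 sabins; S = 1004.0 sq m.
ᾱ = 51.040/1004.0 = 0.0508; R = Sᾱ/(1−ᾱ) = 51.040/(1−0.0508) = 53.772 sq m.
Lp = 88.2 + 10·log₁₀(4/53.772) = 88.2 + (-11.28) = 76.9 dB.

76.9 dB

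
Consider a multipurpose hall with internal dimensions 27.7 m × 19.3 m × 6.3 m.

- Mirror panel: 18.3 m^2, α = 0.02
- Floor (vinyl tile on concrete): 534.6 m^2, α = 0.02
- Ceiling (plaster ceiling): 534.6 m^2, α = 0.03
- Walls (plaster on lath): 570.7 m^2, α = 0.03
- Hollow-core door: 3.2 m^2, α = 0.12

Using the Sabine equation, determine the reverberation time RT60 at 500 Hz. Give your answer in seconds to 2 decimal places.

Summing Sᵢαᵢ: 0.366 + 10.692 + 16.038 + 17.121 + 0.384 → A = 44.601 sabins.
Room volume: 3368.043 m³.
RT60 = 0.161 · V / A = 0.161 × 3368.043 / 44.601 = 12.16 s.

12.16 seconds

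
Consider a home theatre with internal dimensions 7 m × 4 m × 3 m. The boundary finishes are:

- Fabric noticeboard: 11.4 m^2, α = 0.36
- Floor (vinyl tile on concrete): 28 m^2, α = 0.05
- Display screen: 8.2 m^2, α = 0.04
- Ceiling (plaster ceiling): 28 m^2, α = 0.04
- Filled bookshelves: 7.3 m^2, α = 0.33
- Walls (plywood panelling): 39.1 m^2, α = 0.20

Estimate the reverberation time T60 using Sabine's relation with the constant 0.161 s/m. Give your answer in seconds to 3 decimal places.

0.787 sec

Equivalent absorption area: A = 11.4×0.36 + 28×0.05 + 8.2×0.04 + 28×0.04 + 7.3×0.33 + 39.1×0.20 = 17.181 m^2.
Volume V = 7 × 4 × 3 = 84 m³.
T = 0.161 V/A = 0.161·84/17.181 = 0.787 s.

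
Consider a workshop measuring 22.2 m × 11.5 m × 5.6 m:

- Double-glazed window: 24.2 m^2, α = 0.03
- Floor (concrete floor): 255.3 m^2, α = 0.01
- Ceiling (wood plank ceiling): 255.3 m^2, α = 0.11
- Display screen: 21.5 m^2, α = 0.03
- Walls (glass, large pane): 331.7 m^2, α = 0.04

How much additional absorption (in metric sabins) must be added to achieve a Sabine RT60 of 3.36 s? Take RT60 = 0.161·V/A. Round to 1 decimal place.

23.2 sabins

Summing Sᵢαᵢ: 0.726 + 2.553 + 28.083 + 0.645 + 13.268 → A₁ = 45.275 sabins.
For T = 3.36 s, need A₂ = 0.161·V/T = 0.161·1429.68/3.36 = 68.505 sabins.
Additional absorption ΔA = 68.505 − 45.275 = 23.2 sabins.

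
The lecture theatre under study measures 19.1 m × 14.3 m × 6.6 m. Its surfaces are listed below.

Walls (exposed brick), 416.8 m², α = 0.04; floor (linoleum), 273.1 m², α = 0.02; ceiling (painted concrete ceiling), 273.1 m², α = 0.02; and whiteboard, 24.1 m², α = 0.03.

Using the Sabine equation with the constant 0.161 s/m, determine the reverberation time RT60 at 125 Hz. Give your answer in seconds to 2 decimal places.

10.25 sec

Total absorption A = 416.8·0.04 + 273.1·0.02 + 273.1·0.02 + 24.1·0.03
  = 16.672 + 5.462 + 5.462 + 0.723 = 28.319 m² sabins.
V = 19.1·14.3·6.6 = 1802.658 m³.
RT60 = 0.161 · V / A = 0.161 × 1802.658 / 28.319 = 10.25 s.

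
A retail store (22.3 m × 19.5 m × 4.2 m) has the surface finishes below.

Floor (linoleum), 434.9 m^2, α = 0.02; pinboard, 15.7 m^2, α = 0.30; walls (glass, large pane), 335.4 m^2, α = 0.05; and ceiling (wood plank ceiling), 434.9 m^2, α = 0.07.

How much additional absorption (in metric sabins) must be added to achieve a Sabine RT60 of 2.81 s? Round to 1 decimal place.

44.0 sabins

Summing Sᵢαᵢ: 8.698 + 4.710 + 16.770 + 30.443 → A₁ = 60.621 sabins.
Target A₂ = 0.161·1826.37/2.81 = 104.643 sabins (V = 1826.37 m³).
Additional absorption ΔA = 104.643 − 60.621 = 44.0 sabins.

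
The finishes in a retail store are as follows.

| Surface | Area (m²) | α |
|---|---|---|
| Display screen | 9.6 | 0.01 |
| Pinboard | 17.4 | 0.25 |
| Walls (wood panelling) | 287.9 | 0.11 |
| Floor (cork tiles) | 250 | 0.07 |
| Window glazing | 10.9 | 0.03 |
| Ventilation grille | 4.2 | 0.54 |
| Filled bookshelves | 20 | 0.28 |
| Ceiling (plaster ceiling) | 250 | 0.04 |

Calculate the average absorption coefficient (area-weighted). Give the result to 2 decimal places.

0.08

S = Σ Sᵢ = 9.6 + 17.4 + 287.9 + 250 + 10.9 + 4.2 + 20 + 250 = 850.0 m².
A = 9.6*0.01 + 17.4*0.25 + 287.9*0.11 + 250*0.07 + 10.9*0.03 + 4.2*0.54 + 20*0.28 + 250*0.04 = 71.810 sabins.
ᾱ = 71.810 / 850.0 = 0.08.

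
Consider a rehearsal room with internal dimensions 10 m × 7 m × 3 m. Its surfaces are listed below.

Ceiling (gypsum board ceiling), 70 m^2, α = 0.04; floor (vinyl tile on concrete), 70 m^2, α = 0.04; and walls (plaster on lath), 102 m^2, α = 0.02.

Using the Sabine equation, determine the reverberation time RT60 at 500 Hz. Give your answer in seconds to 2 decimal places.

4.43 s

A = Σ Sᵢαᵢ = 70*0.04 + 70*0.04 + 102*0.02 = 7.640 sabins.
V = 10·7·3 = 210 m³.
RT60 = 0.161 · V / A = 0.161 × 210 / 7.640 = 4.43 s.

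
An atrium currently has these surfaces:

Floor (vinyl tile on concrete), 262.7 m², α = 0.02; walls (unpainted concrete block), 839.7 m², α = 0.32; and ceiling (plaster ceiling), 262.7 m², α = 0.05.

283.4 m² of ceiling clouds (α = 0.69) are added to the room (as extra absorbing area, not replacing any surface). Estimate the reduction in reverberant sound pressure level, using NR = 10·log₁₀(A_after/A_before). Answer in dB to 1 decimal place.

2.3 dB

Summing Sᵢαᵢ: 5.254 + 268.704 + 13.135 → A_before = 287.093 sabins.
Treatment contributes 283.4·0.69 = 195.546 sabins.
New total A_after = 482.639 sabins.
NR = 10·log₁₀(482.639/287.093) = 2.3 dB.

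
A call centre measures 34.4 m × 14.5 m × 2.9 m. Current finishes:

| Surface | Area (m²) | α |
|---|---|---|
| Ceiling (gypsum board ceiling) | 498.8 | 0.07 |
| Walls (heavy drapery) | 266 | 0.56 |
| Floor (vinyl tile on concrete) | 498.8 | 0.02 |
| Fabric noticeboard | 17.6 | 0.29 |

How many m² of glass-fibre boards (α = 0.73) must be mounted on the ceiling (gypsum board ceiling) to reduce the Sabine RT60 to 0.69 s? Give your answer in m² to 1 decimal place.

Total absorption A₁ = 498.8*0.07 + 266*0.56 + 498.8*0.02 + 17.6*0.29
  = 34.916 + 148.960 + 9.976 + 5.104 = 198.956 m² sabins.
V = 1446.52 m³. Target absorption A₂ = 0.161 × 1446.52 / 0.69 = 337.521 sabins.
ΔA needed = 337.521 − 198.956 = 138.565 sabins.
Each m² of panel replacing the ceiling (gypsum board ceiling) adds (0.73 − 0.07) = 0.66 sabins.
Area = ΔA/Δα = 138.565/0.66 = 209.9 m².

209.9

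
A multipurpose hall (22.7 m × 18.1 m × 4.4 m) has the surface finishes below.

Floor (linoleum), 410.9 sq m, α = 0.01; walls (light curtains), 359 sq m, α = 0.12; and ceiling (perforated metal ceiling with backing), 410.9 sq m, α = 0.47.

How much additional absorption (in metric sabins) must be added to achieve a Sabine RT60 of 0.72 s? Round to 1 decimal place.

Total absorption A₁ = 410.9*0.01 + 359*0.12 + 410.9*0.47
  = 4.109 + 43.080 + 193.123 = 240.312 sq m sabins.
Target A₂ = 0.161·1807.828/0.72 = 404.250 sabins (V = 1807.828 m³).
Additional absorption ΔA = 404.250 − 240.312 = 163.9 sabins.

163.9 sabins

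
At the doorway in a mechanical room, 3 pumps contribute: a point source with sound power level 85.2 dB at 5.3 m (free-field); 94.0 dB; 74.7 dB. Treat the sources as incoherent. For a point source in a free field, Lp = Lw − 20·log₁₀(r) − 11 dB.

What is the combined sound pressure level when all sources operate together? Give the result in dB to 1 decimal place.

Source at 5.3 m: Lp = 85.2 − 20·log₁₀(5.3) − 11 = 59.7 dB.
Converting to relative power and adding: 10^(59.7/10) + 10^(94.0/10) + 10^(74.7/10) = 2.542e+09.
Combined level = 10 log₁₀(2.542e+09) = 94.1 dB.

94.1 dB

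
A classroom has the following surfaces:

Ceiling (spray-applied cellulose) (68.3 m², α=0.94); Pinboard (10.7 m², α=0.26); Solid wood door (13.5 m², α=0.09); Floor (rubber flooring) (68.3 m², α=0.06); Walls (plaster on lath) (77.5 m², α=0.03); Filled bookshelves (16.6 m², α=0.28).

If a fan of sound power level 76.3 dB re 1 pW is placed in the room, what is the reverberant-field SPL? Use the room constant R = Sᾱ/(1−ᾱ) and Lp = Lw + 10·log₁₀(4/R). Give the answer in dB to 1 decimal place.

61.7 dB

A = 79.270 sabins; S = 254.9 m².
ᾱ = 0.3110, so room constant R = A/(1−ᾱ) = 115.051 m².
Lp = 76.3 + 10·log₁₀(4/115.051) = 76.3 + (-14.59) = 61.7 dB.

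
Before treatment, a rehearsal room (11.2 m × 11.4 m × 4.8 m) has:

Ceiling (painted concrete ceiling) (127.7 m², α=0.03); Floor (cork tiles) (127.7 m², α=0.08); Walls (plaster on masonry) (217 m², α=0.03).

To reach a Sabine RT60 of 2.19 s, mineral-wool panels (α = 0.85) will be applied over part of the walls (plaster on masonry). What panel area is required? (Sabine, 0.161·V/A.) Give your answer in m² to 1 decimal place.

Total absorption A₁ = 127.7*0.03 + 127.7*0.08 + 217*0.03
  = 3.831 + 10.216 + 6.510 = 20.557 m² sabins.
V = 612.864 m³. Target absorption A₂ = 0.161 × 612.864 / 2.19 = 45.055 sabins.
ΔA needed = 45.055 − 20.557 = 24.498 sabins.
Net gain per m²: Δα = 0.85 − 0.03 = 0.82.
Panel area = 24.498 / 0.82 = 29.9 m².

29.9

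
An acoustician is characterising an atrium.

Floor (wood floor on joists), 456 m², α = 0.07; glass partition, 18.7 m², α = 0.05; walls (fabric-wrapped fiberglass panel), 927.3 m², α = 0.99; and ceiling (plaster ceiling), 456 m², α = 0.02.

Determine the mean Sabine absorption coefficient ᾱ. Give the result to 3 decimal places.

0.517

S = Σ Sᵢ = 456 + 18.7 + 927.3 + 456 = 1858.0 m².
Weighted sum Σ Sα = 960.002.
ᾱ = A/S = 0.517.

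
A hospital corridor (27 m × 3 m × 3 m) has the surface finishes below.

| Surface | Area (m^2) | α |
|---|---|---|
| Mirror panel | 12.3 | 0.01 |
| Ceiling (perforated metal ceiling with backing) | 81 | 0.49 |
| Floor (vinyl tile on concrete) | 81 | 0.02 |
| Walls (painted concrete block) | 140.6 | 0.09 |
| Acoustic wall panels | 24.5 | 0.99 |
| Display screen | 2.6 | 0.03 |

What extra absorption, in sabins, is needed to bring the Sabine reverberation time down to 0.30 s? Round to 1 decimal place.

52.0 sabins

Total absorption A₁ = 12.3*0.01 + 81*0.49 + 81*0.02 + 140.6*0.09 + 24.5*0.99 + 2.6*0.03
  = 0.123 + 39.690 + 1.620 + 12.654 + 24.255 + 0.078 = 78.420 m^2 sabins.
V = 243 m³. Required absorption A₂ = 0.161 × 243 / 0.30 = 130.410 sabins.
Shortfall: 130.410 − 78.420 = 52.0 sabins.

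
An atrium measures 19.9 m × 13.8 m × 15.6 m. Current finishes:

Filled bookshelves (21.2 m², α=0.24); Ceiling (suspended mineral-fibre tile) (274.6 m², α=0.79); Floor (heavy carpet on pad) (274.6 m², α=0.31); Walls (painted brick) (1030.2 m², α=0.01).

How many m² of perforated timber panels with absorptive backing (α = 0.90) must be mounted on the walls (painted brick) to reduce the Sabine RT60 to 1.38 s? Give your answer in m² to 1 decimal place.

A₁ = Σ Sᵢαᵢ = 21.2×0.24 + 274.6×0.79 + 274.6×0.31 + 1030.2×0.01 = 317.450 sabins.
V = 4284.072 m³. Target absorption A₂ = 0.161 × 4284.072 / 1.38 = 499.808 sabins.
Absorption to add: 499.808 − 317.450 = 182.358 sabins.
Each m² of panel replacing the walls (painted brick) adds (0.90 − 0.01) = 0.89 sabins.
Area = ΔA/Δα = 182.358/0.89 = 204.9 m².

204.9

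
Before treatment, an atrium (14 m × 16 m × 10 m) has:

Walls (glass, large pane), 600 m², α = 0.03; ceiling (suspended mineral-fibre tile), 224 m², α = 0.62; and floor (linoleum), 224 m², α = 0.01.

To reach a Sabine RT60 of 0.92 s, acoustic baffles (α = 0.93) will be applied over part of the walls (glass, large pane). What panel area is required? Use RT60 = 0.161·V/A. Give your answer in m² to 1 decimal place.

Summing Sᵢαᵢ: 18.000 + 138.880 + 2.240 → A₁ = 159.120 sabins.
V = 2240 m³. Target absorption A₂ = 0.161 × 2240 / 0.92 = 392.000 sabins.
Absorption to add: 392.000 − 159.120 = 232.880 sabins.
Each m² of panel replacing the walls (glass, large pane) adds (0.93 − 0.03) = 0.90 sabins.
Area = ΔA/Δα = 232.880/0.90 = 258.8 m².

258.8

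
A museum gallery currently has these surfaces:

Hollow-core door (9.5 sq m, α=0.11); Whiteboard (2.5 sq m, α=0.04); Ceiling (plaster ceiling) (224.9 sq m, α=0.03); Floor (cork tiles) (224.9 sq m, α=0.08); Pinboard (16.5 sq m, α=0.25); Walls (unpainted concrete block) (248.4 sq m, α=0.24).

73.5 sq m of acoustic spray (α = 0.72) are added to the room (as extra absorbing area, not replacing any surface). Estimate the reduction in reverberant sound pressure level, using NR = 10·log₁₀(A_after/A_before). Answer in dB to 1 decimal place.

A_before = Σ Sᵢαᵢ = 9.5×0.11 + 2.5×0.04 + 224.9×0.03 + 224.9×0.08 + 16.5×0.25 + 248.4×0.24 = 89.625 sabins.
Treatment contributes 73.5·0.72 = 52.920 sabins.
New total A_after = 142.545 sabins.
Reduction = 10 log₁₀(A_after/A_before) = 10 log₁₀(1.5905) = 2.0 dB.

2.0 dB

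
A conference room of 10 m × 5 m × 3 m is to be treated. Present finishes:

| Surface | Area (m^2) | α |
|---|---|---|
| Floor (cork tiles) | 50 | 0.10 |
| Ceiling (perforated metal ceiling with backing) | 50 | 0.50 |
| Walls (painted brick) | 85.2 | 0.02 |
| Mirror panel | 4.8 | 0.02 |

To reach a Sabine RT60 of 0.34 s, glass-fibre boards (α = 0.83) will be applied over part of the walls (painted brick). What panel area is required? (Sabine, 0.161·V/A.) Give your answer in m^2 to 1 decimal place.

48.4

Summing Sᵢαᵢ: 5.000 + 25.000 + 1.704 + 0.096 → A₁ = 31.800 sabins.
Required A₂ = 0.161·150/0.34 = 71.029 sabins.
Absorption to add: 71.029 − 31.800 = 39.229 sabins.
Each m^2 of panel replacing the walls (painted brick) adds (0.83 − 0.02) = 0.81 sabins.
Area = ΔA/Δα = 39.229/0.81 = 48.4 m^2.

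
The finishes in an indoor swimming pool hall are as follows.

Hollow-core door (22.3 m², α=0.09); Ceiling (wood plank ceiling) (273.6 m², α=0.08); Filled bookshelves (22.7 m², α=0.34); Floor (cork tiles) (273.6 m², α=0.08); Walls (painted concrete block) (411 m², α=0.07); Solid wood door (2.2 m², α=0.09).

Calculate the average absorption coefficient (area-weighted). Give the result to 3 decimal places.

Total surface area S = 1005.4 m².
Σ(Sᵢαᵢ) = 22.3·0.09 + 273.6·0.08 + 22.7·0.34 + 273.6·0.08 + 411·0.07 + 2.2·0.09 = 82.469.
ᾱ = 82.469 / 1005.4 = 0.082.

0.082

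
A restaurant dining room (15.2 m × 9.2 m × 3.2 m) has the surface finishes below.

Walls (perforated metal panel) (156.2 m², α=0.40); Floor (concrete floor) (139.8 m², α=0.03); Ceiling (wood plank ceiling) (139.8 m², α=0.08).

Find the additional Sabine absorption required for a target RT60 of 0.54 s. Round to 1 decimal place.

Total absorption A₁ = 156.2*0.40 + 139.8*0.03 + 139.8*0.08
  = 62.480 + 4.194 + 11.184 = 77.858 m² sabins.
For T = 0.54 s, need A₂ = 0.161·V/T = 0.161·447.488/0.54 = 133.418 sabins.
Additional absorption ΔA = 133.418 − 77.858 = 55.6 sabins.

55.6 sabins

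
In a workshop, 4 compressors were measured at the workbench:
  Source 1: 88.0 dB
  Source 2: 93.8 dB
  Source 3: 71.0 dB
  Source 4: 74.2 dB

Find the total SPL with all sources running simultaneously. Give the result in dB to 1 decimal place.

Sum in the linear (power) domain: Σ 10^(Lᵢ/10) = 10^(88.0/10) + 10^(93.8/10) + 10^(71.0/10) + 10^(74.2/10) = 3.069e+09.
L_total = 10·log₁₀(3.069e+09) = 94.9 dB.

94.9 dB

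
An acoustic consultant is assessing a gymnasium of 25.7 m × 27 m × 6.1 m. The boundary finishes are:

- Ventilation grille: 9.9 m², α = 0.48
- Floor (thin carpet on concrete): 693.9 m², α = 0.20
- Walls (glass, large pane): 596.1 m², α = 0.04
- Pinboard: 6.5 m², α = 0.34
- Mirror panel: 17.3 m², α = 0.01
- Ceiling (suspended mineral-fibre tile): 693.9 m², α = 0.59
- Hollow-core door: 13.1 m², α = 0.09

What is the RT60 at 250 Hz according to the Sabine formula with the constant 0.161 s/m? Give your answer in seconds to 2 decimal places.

1.17 s

Equivalent absorption area: A = 9.9×0.48 + 693.9×0.20 + 596.1×0.04 + 6.5×0.34 + 17.3×0.01 + 693.9×0.59 + 13.1×0.09 = 580.339 m².
Volume V = 25.7 × 27 × 6.1 = 4232.79 m³.
T = 0.161 V/A = 0.161·4232.79/580.339 = 1.17 s.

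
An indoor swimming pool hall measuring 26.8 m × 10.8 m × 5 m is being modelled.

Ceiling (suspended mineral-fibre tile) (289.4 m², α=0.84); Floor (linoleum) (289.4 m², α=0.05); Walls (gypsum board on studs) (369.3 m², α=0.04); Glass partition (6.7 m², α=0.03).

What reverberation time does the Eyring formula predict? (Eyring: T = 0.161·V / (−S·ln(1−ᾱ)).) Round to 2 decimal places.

Total surface area S = 289.4 + 289.4 + 369.3 + 6.7 = 954.8 m².
Σ(Sᵢαᵢ) = 289.4·0.84 + 289.4·0.05 + 369.3·0.04 + 6.7·0.03 = 272.539.
ᾱ = 272.539 / 954.8 = 0.2854.
Eyring denominator: −S ln(1−ᾱ) = 320.844.
V = 26.8 × 10.8 × 5 = 1447.2 m³.
RT60 = 0.161 × 1447.2 / 320.844 = 0.73 s.

0.73 s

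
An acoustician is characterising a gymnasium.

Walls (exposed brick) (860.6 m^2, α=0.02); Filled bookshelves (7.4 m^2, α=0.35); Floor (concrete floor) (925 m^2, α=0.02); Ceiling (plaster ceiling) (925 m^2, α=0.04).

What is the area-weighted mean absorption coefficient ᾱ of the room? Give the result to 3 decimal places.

0.028

Total surface area S = 2718.0 m^2.
Σ(Sᵢαᵢ) = 860.6·0.02 + 7.4·0.35 + 925·0.02 + 925·0.04 = 75.302.
ᾱ = 75.302 / 2718.0 = 0.028.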